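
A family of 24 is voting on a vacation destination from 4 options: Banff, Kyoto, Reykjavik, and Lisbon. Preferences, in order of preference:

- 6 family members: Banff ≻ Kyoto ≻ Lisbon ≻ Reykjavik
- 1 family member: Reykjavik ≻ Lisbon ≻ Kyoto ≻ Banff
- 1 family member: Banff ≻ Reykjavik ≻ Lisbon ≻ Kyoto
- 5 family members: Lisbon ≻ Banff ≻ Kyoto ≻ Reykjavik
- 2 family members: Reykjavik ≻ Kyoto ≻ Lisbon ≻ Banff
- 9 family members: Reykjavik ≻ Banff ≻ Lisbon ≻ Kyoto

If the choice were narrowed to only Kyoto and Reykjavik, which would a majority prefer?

Voters preferring Kyoto to Reykjavik: 11; preferring Reykjavik to Kyoto: 13.
Reykjavik wins the head-to-head.

Reykjavik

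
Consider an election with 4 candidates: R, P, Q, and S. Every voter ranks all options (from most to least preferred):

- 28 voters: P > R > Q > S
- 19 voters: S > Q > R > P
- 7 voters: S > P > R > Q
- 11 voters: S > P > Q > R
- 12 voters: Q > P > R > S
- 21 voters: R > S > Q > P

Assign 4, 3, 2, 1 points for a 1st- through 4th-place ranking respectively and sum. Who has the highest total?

R

R: 28·3 + 19·2 + 7·2 + 11·1 + 12·2 + 21·4 = 255
P: 28·4 + 19·1 + 7·3 + 11·3 + 12·3 + 21·1 = 242
Q: 28·2 + 19·3 + 7·1 + 11·2 + 12·4 + 21·2 = 232
S: 28·1 + 19·4 + 7·4 + 11·4 + 12·1 + 21·3 = 251
R has the highest Borda score (255).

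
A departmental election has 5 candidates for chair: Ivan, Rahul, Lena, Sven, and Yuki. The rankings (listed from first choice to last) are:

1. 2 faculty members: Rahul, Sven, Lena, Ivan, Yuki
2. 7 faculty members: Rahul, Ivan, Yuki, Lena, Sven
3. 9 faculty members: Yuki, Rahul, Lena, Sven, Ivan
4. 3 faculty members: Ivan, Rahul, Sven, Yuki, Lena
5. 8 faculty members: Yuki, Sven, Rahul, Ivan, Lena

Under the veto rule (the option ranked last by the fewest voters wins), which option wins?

Rahul

Last-place votes: Ivan 9, Rahul 0, Lena 11, Sven 7, Yuki 2.
Rahul is ranked last by the fewest voters, so Rahul wins.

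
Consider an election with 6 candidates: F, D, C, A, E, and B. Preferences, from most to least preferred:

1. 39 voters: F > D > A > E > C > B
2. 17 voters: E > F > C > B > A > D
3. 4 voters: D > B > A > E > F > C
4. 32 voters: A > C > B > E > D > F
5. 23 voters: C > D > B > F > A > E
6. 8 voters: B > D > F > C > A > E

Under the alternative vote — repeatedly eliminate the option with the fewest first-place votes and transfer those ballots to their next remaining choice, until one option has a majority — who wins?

F

Round 1: F 39, D 4, C 23, A 32, E 17, B 8. Eliminate D.
Round 2: F 39, C 23, A 32, E 17, B 12. Eliminate B.
Round 3: F 47, C 23, A 36, E 17. Eliminate E.
Round 4: F 64, C 23, A 36. F has a majority.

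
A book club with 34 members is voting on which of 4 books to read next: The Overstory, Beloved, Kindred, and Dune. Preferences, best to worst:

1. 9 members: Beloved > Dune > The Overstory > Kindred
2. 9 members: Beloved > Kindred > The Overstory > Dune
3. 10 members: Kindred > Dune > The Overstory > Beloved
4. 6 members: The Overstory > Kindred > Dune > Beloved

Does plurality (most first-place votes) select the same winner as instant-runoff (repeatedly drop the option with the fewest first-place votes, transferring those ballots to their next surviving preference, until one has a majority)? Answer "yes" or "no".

Plurality — first-place votes: The Overstory 6, Beloved 18, Kindred 10, Dune 0. Winner: Beloved.
Instant-runoff — R1 The Overstory 6, Beloved 18, Kindred 10, Dune 0 (Beloved winner). Winner: Beloved.
The two methods agree.

yes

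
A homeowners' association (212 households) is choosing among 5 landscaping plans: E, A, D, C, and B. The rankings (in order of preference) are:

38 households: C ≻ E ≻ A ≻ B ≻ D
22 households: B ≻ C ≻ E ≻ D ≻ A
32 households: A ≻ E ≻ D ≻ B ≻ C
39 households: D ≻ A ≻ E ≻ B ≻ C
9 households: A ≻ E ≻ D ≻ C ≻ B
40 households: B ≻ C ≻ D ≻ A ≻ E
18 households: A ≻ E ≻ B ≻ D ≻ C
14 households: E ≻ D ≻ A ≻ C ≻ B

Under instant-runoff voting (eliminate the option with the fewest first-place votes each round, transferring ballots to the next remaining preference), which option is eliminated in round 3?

Round 1: E 14, A 59, D 39, C 38, B 62. Eliminate E.
Round 2: A 59, D 53, C 38, B 62. Eliminate C.
Round 3: A 97, D 53, B 62. Eliminate D.

D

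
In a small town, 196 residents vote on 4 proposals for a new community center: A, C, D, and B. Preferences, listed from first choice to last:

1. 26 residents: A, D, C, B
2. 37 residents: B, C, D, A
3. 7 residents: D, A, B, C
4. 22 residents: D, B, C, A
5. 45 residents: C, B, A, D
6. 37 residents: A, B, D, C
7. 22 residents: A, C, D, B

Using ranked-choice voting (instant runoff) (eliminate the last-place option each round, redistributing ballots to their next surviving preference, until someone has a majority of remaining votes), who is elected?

B

Round 1: A 85, C 45, D 29, B 37. Eliminate D.
Round 2: A 92, C 45, B 59. Eliminate C.
Round 3: A 92, B 104. B has a majority.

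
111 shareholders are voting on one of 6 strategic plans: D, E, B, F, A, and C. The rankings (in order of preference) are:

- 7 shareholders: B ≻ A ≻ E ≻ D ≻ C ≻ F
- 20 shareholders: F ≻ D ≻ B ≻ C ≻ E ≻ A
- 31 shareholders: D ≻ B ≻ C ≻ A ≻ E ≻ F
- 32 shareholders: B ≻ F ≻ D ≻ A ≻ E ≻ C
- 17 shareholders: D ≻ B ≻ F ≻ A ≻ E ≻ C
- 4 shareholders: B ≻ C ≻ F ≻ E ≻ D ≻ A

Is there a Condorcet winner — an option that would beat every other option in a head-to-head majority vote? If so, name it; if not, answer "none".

none

Checking pairwise contests:
F beats D 56–55.
D beats E 100–11.
D beats B 68–43.
B beats F 91–20.
D beats A 104–7.
D beats C 107–4.
Every option loses at least one head-to-head, so there is no Condorcet winner.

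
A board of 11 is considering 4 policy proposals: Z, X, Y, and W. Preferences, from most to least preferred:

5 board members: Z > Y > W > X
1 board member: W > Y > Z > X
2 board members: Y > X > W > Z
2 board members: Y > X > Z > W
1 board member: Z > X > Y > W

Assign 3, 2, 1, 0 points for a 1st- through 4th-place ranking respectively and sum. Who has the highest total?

Z: 5·3 + 1·1 + 2·0 + 2·1 + 1·3 = 21
X: 5·0 + 1·0 + 2·2 + 2·2 + 1·2 = 10
Y: 5·2 + 1·2 + 2·3 + 2·3 + 1·1 = 25
W: 5·1 + 1·3 + 2·1 + 2·0 + 1·0 = 10
Y has the highest Borda score (25).

Y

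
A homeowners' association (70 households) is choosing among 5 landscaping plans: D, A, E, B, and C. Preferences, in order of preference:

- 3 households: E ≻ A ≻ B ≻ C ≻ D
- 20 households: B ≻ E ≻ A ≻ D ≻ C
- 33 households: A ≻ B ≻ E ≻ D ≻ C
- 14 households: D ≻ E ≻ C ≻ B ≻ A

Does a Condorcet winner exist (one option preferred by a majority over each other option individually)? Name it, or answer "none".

none

Checking pairwise contests:
A beats D 56–14.
E beats A 37–33.
B beats E 53–17.
A beats B 36–34.
D beats C 67–3.
Every option loses at least one head-to-head, so there is no Condorcet winner.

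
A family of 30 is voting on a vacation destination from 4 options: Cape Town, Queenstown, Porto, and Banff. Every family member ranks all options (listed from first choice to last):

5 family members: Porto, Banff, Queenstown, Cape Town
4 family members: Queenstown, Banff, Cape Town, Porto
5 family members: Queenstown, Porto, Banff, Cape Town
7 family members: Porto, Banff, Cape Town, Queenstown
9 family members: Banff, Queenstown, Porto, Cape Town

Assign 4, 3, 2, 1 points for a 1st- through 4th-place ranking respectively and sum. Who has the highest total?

Banff

Cape Town: 5·1 + 4·2 + 5·1 + 7·2 + 9·1 = 41
Queenstown: 5·2 + 4·4 + 5·4 + 7·1 + 9·3 = 80
Porto: 5·4 + 4·1 + 5·3 + 7·4 + 9·2 = 85
Banff: 5·3 + 4·3 + 5·2 + 7·3 + 9·4 = 94
Banff has the highest Borda score (94).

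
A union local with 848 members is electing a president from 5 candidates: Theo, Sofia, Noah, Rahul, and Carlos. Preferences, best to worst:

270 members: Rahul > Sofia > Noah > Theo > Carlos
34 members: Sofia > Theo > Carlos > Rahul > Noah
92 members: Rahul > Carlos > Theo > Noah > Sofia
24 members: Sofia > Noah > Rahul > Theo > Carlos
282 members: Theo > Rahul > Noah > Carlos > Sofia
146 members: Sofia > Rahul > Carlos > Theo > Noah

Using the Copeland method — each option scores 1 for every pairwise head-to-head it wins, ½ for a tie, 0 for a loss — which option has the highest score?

Rahul

Theo: beats Noah and Carlos; loses to Sofia and Rahul → score 2.
Sofia: beats Theo, Noah, and Carlos; loses to Rahul → score 3.
Noah: beats Carlos; loses to Theo, Sofia, and Rahul → score 1.
Rahul: beats Theo, Sofia, Noah, and Carlos → score 4.
Carlos: loses to Theo, Sofia, Noah, and Rahul → score 0.
Rahul has the best pairwise record.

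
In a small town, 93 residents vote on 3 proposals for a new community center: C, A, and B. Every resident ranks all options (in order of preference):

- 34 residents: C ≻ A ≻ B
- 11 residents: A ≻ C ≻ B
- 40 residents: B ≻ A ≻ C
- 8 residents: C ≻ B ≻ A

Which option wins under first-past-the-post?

C

First-place votes: C 42, A 11, B 40.
C has the most first-place votes.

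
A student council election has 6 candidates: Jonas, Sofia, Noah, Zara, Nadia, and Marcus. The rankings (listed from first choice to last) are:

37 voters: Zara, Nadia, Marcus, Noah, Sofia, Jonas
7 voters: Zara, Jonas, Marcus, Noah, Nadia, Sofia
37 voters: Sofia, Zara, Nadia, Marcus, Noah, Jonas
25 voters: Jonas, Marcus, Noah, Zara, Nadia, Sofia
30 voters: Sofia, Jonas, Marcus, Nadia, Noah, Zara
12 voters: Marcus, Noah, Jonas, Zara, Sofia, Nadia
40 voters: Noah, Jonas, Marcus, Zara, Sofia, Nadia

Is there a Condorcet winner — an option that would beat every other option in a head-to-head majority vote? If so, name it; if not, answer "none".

Checking pairwise contests:
Sofia beats Jonas 104–84.
Noah beats Sofia 121–67.
Nadia beats Noah 104–84.
Jonas beats Zara 107–81.
Jonas beats Nadia 114–74.
Jonas beats Marcus 102–86.
Every option loses at least one head-to-head, so there is no Condorcet winner.

none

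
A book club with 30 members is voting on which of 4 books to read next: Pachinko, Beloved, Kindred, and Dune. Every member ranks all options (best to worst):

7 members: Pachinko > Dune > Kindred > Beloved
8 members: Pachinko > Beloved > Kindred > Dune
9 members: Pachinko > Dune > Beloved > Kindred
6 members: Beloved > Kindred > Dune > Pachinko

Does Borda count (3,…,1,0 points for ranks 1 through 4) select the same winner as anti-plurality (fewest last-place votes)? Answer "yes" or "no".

Borda — scores: Pachinko 72, Beloved 43, Kindred 27, Dune 38. Winner: Pachinko.
Anti-plurality — last-place votes: Pachinko 6, Beloved 7, Kindred 9, Dune 8. Winner: Pachinko.
The two methods agree.

yes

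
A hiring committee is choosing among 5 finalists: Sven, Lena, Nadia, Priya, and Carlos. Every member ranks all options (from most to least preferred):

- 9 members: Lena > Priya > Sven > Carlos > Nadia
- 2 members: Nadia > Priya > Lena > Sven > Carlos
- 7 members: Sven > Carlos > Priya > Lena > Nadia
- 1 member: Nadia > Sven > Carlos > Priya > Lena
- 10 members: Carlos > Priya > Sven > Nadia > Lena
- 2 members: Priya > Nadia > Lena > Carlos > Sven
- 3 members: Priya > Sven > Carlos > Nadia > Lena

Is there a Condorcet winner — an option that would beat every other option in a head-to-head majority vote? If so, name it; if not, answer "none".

Checking pairwise contests:
Priya beats Sven 26–8.
Sven beats Lena 21–13.
Sven beats Nadia 29–5.
Carlos beats Priya 18–16.
Sven beats Carlos 22–12.
Every option loses at least one head-to-head, so there is no Condorcet winner.

none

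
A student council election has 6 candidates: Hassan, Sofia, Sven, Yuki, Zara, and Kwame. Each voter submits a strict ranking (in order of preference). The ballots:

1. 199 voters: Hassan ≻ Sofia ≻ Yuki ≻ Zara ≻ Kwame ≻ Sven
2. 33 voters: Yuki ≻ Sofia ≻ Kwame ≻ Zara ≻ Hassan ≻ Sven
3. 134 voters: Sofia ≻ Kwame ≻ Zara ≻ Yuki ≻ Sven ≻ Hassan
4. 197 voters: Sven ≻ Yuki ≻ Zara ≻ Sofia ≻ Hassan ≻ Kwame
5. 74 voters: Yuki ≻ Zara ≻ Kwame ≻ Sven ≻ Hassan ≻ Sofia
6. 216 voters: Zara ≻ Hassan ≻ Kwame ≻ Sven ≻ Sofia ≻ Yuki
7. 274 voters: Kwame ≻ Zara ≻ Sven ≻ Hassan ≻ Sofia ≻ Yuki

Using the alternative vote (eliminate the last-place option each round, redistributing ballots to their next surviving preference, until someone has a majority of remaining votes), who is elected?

Round 1: Hassan 199, Sofia 134, Sven 197, Yuki 107, Zara 216, Kwame 274. Eliminate Yuki.
Round 2: Hassan 199, Sofia 167, Sven 197, Zara 290, Kwame 274. Eliminate Sofia.
Round 3: Hassan 199, Sven 197, Zara 290, Kwame 441. Eliminate Sven.
Round 4: Hassan 199, Zara 487, Kwame 441. Eliminate Hassan.
Round 5: Zara 686, Kwame 441. Zara has a majority.

Zara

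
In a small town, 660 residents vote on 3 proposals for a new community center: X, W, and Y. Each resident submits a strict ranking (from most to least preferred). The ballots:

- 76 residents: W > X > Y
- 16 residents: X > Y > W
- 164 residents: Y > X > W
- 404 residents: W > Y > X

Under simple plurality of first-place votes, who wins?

W

First-place votes: X 16, W 480, Y 164.
W has the most first-place votes.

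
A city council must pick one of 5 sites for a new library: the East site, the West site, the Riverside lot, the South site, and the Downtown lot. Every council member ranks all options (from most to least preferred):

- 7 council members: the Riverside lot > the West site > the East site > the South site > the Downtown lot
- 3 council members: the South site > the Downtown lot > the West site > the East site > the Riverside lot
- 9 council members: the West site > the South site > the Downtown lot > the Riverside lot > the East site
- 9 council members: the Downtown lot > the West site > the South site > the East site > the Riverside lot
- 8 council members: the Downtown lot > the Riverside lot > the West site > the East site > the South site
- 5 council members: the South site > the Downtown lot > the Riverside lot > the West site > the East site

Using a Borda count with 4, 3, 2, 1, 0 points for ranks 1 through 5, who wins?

the East site: 7·2 + 3·1 + 9·0 + 9·1 + 8·1 + 5·0 = 34
the West site: 7·3 + 3·2 + 9·4 + 9·3 + 8·2 + 5·1 = 111
the Riverside lot: 7·4 + 3·0 + 9·1 + 9·0 + 8·3 + 5·2 = 71
the South site: 7·1 + 3·4 + 9·3 + 9·2 + 8·0 + 5·4 = 84
the Downtown lot: 7·0 + 3·3 + 9·2 + 9·4 + 8·4 + 5·3 = 110
the West site has the highest Borda score (111).

the West site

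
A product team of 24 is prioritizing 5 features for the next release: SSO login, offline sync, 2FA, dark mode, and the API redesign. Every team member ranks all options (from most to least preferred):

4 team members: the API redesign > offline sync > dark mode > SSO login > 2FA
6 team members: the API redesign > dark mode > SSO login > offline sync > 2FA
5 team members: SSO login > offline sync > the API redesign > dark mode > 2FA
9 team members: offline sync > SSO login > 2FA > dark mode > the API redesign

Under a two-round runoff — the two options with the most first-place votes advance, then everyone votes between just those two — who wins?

offline sync

Round 1 first-place votes: SSO login 5, offline sync 9, 2FA 0, dark mode 0, the API redesign 10.
the API redesign and offline sync advance.
Runoff: the API redesign is preferred to offline sync by 10 voters; offline sync by 14.
offline sync wins the runoff.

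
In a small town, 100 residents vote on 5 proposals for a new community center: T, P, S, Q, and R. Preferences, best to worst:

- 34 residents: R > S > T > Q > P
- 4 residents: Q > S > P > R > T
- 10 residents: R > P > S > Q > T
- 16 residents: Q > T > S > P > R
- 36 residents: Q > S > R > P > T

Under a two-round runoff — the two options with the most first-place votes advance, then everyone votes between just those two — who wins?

Round 1 first-place votes: T 0, P 0, S 0, Q 56, R 44.
Q and R advance.
Runoff: Q is preferred to R by 56 voters; R by 44.
Q wins the runoff.

Q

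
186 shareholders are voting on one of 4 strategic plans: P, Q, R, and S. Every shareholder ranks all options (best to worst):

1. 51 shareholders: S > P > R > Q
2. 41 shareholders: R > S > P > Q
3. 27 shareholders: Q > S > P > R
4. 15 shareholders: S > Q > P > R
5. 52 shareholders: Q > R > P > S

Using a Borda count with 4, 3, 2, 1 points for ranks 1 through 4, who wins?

S

P: 51·3 + 41·2 + 27·2 + 15·2 + 52·2 = 423
Q: 51·1 + 41·1 + 27·4 + 15·3 + 52·4 = 453
R: 51·2 + 41·4 + 27·1 + 15·1 + 52·3 = 464
S: 51·4 + 41·3 + 27·3 + 15·4 + 52·1 = 520
S has the highest Borda score (520).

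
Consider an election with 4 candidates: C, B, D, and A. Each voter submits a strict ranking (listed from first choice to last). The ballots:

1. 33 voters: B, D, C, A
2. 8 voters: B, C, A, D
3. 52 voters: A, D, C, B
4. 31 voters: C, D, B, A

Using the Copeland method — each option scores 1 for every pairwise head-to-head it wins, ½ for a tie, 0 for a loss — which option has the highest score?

D

C: beats B and A; loses to D → score 2.
B: beats A; loses to C and D → score 1.
D: beats C, B, and A → score 3.
A: loses to C, B, and D → score 0.
D has the best pairwise record.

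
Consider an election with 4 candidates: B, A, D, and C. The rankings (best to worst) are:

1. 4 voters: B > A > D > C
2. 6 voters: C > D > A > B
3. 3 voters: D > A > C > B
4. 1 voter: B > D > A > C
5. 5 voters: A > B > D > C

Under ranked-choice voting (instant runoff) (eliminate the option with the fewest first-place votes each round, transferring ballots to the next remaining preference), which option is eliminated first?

D

Round 1: B 5, A 5, D 3, C 6. Eliminate D.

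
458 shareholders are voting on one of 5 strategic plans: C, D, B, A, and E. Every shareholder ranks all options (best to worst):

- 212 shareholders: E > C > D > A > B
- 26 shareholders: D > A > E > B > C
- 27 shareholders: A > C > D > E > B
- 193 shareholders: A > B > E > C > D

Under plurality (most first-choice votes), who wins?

A

First-place votes: C 0, D 26, B 0, A 220, E 212.
A has the most first-place votes.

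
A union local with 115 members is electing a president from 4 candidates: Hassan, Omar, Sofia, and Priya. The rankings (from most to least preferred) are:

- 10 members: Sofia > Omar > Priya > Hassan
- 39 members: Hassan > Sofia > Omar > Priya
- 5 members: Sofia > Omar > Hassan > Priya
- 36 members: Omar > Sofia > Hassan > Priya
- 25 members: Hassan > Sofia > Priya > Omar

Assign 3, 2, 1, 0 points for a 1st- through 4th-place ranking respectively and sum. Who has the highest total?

Hassan: 10·0 + 39·3 + 5·1 + 36·1 + 25·3 = 233
Omar: 10·2 + 39·1 + 5·2 + 36·3 + 25·0 = 177
Sofia: 10·3 + 39·2 + 5·3 + 36·2 + 25·2 = 245
Priya: 10·1 + 39·0 + 5·0 + 36·0 + 25·1 = 35
Sofia has the highest Borda score (245).

Sofia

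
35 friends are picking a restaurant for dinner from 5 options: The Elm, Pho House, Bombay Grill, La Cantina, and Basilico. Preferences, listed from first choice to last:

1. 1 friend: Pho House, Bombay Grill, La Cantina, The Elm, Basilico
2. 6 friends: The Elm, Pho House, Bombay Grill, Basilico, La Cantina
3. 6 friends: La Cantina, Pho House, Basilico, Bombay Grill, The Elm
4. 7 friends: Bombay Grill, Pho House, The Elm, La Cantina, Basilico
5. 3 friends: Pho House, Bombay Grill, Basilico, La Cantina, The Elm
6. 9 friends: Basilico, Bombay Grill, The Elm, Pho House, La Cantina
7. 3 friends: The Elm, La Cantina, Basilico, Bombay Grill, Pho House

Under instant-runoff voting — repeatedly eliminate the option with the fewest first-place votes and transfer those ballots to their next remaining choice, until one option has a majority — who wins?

Basilico

Round 1: The Elm 9, Pho House 4, Bombay Grill 7, La Cantina 6, Basilico 9. Eliminate Pho House.
Round 2: The Elm 9, Bombay Grill 11, La Cantina 6, Basilico 9. Eliminate La Cantina.
Round 3: The Elm 9, Bombay Grill 11, Basilico 15. Eliminate The Elm.
Round 4: Bombay Grill 17, Basilico 18. Basilico has a majority.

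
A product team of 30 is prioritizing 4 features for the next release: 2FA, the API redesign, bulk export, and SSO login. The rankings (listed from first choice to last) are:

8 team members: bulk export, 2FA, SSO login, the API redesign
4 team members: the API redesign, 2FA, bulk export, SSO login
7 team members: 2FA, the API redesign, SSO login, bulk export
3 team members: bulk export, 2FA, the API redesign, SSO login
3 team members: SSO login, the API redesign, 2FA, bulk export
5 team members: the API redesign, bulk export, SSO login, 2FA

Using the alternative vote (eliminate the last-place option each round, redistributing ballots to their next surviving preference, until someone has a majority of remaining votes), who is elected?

Round 1: 2FA 7, the API redesign 9, bulk export 11, SSO login 3. Eliminate SSO login.
Round 2: 2FA 7, the API redesign 12, bulk export 11. Eliminate 2FA.
Round 3: the API redesign 19, bulk export 11. The API redesign has a majority.

the API redesign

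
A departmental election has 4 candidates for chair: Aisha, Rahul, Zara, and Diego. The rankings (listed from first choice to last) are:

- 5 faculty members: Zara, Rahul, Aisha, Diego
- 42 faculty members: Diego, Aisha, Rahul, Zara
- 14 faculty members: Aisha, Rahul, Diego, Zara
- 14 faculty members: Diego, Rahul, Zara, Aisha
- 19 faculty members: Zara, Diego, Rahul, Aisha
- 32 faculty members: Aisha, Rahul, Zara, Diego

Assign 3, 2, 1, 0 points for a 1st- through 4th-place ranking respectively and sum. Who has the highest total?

Aisha

Aisha: 5·1 + 42·2 + 14·3 + 14·0 + 19·0 + 32·3 = 227
Rahul: 5·2 + 42·1 + 14·2 + 14·2 + 19·1 + 32·2 = 191
Zara: 5·3 + 42·0 + 14·0 + 14·1 + 19·3 + 32·1 = 118
Diego: 5·0 + 42·3 + 14·1 + 14·3 + 19·2 + 32·0 = 220
Aisha has the highest Borda score (227).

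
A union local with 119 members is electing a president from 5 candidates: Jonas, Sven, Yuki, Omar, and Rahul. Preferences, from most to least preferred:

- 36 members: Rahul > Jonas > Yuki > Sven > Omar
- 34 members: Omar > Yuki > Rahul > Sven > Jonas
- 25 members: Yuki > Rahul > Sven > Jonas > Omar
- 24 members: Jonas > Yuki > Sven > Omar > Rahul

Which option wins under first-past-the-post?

First-place votes: Jonas 24, Sven 0, Yuki 25, Omar 34, Rahul 36.
Rahul has the most first-place votes.

Rahul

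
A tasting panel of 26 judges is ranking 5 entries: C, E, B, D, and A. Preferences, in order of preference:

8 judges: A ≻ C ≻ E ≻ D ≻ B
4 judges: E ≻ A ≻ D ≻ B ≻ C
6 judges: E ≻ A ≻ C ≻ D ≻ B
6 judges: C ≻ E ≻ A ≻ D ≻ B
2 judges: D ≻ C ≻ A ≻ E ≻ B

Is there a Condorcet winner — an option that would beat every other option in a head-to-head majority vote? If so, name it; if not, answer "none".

Checking pairwise contests:
A beats C 18–8.
C beats E 16–10.
C beats B 22–4.
C beats D 20–6.
E beats A 16–10.
Every option loses at least one head-to-head, so there is no Condorcet winner.

none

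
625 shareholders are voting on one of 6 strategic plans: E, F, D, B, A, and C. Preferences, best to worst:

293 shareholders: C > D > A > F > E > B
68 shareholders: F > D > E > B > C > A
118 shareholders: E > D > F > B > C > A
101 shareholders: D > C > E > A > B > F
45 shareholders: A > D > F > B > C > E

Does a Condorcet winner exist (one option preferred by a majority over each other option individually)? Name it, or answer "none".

D

D vs E: 507–118 for D.
D vs F: 557–68 for D.
D vs B: 625–0 for D.
D vs A: 580–45 for D.
D vs C: 332–293 for D.
D beats every other option head-to-head.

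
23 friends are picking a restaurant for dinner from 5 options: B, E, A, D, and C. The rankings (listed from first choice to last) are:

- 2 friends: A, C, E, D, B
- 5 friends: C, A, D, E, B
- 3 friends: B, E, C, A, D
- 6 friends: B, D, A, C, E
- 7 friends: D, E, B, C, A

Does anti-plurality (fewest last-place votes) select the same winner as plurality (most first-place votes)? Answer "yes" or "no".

no

Anti-plurality — last-place votes: B 7, E 6, A 7, D 3, C 0. Winner: C.
Plurality — first-place votes: B 9, E 0, A 2, D 7, C 5. Winner: B.
The two methods disagree.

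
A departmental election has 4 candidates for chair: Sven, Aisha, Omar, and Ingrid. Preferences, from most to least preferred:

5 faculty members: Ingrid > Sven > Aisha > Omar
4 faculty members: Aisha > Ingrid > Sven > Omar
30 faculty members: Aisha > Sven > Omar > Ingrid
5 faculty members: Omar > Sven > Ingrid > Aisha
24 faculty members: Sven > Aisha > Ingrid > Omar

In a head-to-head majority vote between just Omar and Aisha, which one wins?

Aisha

Voters preferring Omar to Aisha: 5; preferring Aisha to Omar: 63.
Aisha wins the head-to-head.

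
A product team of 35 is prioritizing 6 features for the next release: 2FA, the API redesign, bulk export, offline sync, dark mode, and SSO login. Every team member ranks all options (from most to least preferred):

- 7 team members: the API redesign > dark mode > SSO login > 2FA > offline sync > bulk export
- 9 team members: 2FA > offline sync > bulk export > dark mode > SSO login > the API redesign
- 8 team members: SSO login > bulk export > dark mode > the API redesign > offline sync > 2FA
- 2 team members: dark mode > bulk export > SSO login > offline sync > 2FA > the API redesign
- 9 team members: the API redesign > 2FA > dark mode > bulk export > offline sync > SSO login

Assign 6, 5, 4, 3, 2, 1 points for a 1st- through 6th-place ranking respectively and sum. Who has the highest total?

2FA: 7·3 + 9·6 + 8·1 + 2·2 + 9·5 = 132
the API redesign: 7·6 + 9·1 + 8·3 + 2·1 + 9·6 = 131
bulk export: 7·1 + 9·4 + 8·5 + 2·5 + 9·3 = 120
offline sync: 7·2 + 9·5 + 8·2 + 2·3 + 9·2 = 99
dark mode: 7·5 + 9·3 + 8·4 + 2·6 + 9·4 = 142
SSO login: 7·4 + 9·2 + 8·6 + 2·4 + 9·1 = 111
dark mode has the highest Borda score (142).

dark mode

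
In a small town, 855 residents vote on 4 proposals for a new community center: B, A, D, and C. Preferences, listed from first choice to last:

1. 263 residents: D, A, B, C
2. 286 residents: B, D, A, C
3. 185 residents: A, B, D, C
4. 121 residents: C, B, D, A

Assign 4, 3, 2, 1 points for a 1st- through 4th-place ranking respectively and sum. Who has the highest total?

B

B: 263·2 + 286·4 + 185·3 + 121·3 = 2588
A: 263·3 + 286·2 + 185·4 + 121·1 = 2222
D: 263·4 + 286·3 + 185·2 + 121·2 = 2522
C: 263·1 + 286·1 + 185·1 + 121·4 = 1218
B has the highest Borda score (2588).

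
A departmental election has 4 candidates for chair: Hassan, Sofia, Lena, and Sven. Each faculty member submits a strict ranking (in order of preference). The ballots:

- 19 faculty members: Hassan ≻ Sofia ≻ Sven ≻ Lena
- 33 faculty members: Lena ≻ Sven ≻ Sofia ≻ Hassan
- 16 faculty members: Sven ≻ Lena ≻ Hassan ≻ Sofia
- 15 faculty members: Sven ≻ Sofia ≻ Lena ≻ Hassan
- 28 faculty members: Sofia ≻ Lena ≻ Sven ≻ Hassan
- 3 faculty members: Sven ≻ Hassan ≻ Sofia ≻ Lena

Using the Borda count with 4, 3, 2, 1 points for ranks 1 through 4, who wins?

Sven

Hassan: 19·4 + 33·1 + 16·2 + 15·1 + 28·1 + 3·3 = 193
Sofia: 19·3 + 33·2 + 16·1 + 15·3 + 28·4 + 3·2 = 302
Lena: 19·1 + 33·4 + 16·3 + 15·2 + 28·3 + 3·1 = 316
Sven: 19·2 + 33·3 + 16·4 + 15·4 + 28·2 + 3·4 = 329
Sven has the highest Borda score (329).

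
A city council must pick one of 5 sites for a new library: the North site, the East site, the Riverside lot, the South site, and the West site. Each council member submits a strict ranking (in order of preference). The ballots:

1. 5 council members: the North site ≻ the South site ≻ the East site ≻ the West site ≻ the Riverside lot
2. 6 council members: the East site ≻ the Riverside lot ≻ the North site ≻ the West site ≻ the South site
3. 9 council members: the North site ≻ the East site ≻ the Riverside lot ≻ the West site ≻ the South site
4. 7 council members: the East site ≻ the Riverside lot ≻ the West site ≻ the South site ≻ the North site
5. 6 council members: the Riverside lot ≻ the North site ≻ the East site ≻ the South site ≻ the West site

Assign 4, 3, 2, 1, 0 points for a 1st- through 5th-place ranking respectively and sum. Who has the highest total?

the East site

the North site: 5·4 + 6·2 + 9·4 + 7·0 + 6·3 = 86
the East site: 5·2 + 6·4 + 9·3 + 7·4 + 6·2 = 101
the Riverside lot: 5·0 + 6·3 + 9·2 + 7·3 + 6·4 = 81
the South site: 5·3 + 6·0 + 9·0 + 7·1 + 6·1 = 28
the West site: 5·1 + 6·1 + 9·1 + 7·2 + 6·0 = 34
the East site has the highest Borda score (101).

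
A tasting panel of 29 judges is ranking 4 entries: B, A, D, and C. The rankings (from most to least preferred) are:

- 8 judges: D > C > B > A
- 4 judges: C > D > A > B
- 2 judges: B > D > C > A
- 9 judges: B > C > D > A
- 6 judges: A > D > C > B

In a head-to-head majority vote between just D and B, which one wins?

Voters preferring D to B: 18; preferring B to D: 11.
D wins the head-to-head.

D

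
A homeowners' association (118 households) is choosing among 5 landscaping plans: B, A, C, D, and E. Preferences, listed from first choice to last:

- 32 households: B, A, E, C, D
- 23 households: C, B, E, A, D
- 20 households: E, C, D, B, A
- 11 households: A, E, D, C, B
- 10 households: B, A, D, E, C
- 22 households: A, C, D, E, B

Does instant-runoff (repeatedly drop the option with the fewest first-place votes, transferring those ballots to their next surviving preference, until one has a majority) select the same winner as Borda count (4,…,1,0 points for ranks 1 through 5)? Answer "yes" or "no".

no

Instant-runoff — R1 B 42, A 33, C 23, D 0, E 20 (D out); R2 B 42, A 33, C 23, E 20 (E out); R3 B 42, A 33, C 43 (A out); R4 B 42, C 76 (C winner). Winner: C.
Borda — scores: B 257, A 281, C 261, D 126, E 255. Winner: A.
The two methods disagree.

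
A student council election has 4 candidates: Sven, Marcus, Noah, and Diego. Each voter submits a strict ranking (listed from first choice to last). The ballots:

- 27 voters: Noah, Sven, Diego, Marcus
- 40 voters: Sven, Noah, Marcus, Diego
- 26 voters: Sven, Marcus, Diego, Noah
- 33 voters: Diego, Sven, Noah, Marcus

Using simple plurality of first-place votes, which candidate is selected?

First-place votes: Sven 66, Marcus 0, Noah 27, Diego 33.
Sven has the most first-place votes.

Sven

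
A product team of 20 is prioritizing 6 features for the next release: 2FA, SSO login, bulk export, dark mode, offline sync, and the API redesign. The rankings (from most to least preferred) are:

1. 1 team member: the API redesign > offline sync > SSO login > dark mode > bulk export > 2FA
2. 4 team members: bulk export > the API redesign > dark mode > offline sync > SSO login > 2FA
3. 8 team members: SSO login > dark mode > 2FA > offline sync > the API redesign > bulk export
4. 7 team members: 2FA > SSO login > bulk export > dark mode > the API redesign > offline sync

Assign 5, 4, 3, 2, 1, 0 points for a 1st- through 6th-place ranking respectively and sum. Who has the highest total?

2FA: 1·0 + 4·0 + 8·3 + 7·5 = 59
SSO login: 1·3 + 4·1 + 8·5 + 7·4 = 75
bulk export: 1·1 + 4·5 + 8·0 + 7·3 = 42
dark mode: 1·2 + 4·3 + 8·4 + 7·2 = 60
offline sync: 1·4 + 4·2 + 8·2 + 7·0 = 28
the API redesign: 1·5 + 4·4 + 8·1 + 7·1 = 36
SSO login has the highest Borda score (75).

SSO login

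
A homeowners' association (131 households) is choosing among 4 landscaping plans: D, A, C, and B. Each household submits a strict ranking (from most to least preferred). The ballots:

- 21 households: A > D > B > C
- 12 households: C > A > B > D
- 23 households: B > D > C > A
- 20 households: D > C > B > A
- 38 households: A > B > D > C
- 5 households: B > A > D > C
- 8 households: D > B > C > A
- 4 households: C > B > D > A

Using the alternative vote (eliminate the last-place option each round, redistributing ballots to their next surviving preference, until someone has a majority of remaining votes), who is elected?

Round 1: D 28, A 59, C 16, B 28. Eliminate C.
Round 2: D 28, A 71, B 32. A has a majority.

A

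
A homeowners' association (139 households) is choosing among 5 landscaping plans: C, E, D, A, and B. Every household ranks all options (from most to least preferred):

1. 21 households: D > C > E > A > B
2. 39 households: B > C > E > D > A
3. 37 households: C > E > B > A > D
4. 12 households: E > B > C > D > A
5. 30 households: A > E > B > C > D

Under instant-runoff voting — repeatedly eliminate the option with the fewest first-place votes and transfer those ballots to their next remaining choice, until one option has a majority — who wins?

Round 1: C 37, E 12, D 21, A 30, B 39. Eliminate E.
Round 2: C 37, D 21, A 30, B 51. Eliminate D.
Round 3: C 58, A 30, B 51. Eliminate A.
Round 4: C 58, B 81. B has a majority.

B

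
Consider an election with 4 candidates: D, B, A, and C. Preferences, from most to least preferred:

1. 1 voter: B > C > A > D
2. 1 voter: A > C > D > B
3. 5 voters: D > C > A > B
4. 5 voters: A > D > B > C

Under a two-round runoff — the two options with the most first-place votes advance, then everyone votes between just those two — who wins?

Round 1 first-place votes: D 5, B 1, A 6, C 0.
A and D advance.
Runoff: A is preferred to D by 7 voters; D by 5.
A wins the runoff.

A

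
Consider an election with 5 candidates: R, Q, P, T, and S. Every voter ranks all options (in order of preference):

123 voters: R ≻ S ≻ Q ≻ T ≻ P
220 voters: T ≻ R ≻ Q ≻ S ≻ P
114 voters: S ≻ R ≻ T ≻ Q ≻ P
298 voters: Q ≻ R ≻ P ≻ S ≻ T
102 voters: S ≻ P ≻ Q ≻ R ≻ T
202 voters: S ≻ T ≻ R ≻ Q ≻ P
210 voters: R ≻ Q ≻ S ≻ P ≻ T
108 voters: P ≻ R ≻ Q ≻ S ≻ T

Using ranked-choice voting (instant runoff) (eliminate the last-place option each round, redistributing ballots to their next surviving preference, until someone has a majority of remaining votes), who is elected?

R

Round 1: R 333, Q 298, P 108, T 220, S 418. Eliminate P.
Round 2: R 441, Q 298, T 220, S 418. Eliminate T.
Round 3: R 661, Q 298, S 418. Eliminate Q.
Round 4: R 959, S 418. R has a majority.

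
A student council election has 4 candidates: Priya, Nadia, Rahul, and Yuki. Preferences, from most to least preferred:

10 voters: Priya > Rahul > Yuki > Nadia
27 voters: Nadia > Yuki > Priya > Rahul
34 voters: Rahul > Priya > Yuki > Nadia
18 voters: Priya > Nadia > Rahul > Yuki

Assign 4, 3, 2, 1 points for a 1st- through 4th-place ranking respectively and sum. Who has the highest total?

Priya

Priya: 10·4 + 27·2 + 34·3 + 18·4 = 268
Nadia: 10·1 + 27·4 + 34·1 + 18·3 = 206
Rahul: 10·3 + 27·1 + 34·4 + 18·2 = 229
Yuki: 10·2 + 27·3 + 34·2 + 18·1 = 187
Priya has the highest Borda score (268).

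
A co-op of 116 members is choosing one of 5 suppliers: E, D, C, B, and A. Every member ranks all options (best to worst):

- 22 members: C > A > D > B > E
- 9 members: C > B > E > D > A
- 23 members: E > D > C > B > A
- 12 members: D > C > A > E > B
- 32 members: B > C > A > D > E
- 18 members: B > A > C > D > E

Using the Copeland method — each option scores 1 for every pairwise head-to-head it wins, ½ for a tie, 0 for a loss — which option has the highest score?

E: loses to D, C, B, and A → score 0.
D: beats E; loses to C, B, and A → score 1.
C: beats E, D, B, and A → score 4.
B: beats E, D, and A; loses to C → score 3.
A: beats E and D; loses to C and B → score 2.
C has the best pairwise record.

C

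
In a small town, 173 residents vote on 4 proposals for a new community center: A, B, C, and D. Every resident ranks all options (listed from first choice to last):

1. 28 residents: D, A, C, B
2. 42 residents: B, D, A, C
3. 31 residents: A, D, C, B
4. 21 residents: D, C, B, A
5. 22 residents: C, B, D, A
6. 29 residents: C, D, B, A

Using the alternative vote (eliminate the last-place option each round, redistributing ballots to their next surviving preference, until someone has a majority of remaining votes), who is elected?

D

Round 1: A 31, B 42, C 51, D 49. Eliminate A.
Round 2: B 42, C 51, D 80. Eliminate B.
Round 3: C 51, D 122. D has a majority.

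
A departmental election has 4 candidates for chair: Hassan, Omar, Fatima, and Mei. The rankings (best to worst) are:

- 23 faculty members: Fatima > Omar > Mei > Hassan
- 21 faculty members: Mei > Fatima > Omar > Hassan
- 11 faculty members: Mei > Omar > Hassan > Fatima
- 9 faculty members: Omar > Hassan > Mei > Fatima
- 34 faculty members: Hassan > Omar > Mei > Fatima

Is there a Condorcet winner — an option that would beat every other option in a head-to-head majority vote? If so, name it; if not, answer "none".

Omar vs Hassan: 64–34 for Omar.
Omar vs Fatima: 54–44 for Omar.
Omar vs Mei: 66–32 for Omar.
Omar beats every other option head-to-head.

Omar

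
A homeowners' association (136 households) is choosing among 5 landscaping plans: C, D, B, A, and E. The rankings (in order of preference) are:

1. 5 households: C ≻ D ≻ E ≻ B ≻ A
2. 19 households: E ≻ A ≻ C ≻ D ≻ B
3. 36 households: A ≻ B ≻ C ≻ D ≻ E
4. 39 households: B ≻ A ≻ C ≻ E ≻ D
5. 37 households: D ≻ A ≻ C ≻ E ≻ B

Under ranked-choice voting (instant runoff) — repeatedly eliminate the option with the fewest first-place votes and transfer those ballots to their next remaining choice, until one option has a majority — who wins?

A

Round 1: C 5, D 37, B 39, A 36, E 19. Eliminate C.
Round 2: D 42, B 39, A 36, E 19. Eliminate E.
Round 3: D 42, B 39, A 55. Eliminate B.
Round 4: D 42, A 94. A has a majority.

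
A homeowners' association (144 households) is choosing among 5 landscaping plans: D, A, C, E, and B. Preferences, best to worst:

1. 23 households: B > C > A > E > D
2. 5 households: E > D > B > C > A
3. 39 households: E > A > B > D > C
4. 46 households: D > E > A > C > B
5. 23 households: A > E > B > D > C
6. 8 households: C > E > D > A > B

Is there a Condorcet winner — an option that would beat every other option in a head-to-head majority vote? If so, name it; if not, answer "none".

E vs D: 98–46 for E.
E vs A: 98–46 for E.
E vs C: 113–31 for E.
E vs B: 121–23 for E.
E beats every other option head-to-head.

E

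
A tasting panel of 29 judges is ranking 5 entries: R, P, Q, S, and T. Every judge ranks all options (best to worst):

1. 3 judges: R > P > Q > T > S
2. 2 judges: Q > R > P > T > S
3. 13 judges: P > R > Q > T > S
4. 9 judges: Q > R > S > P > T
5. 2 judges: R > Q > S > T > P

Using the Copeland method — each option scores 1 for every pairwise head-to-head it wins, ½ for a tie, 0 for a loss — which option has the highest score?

R: beats P, Q, S, and T → score 4.
P: beats Q, S, and T; loses to R → score 3.
Q: beats S and T; loses to R and P → score 2.
S: loses to R, P, Q, and T → score 0.
T: beats S; loses to R, P, and Q → score 1.
R has the best pairwise record.

R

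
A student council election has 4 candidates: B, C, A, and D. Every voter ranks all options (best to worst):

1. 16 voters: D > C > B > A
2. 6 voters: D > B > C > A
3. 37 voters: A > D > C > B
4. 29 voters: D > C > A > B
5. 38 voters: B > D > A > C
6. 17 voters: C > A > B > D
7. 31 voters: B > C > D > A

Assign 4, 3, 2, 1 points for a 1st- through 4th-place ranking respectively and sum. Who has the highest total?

B: 16·2 + 6·3 + 37·1 + 29·1 + 38·4 + 17·2 + 31·4 = 426
C: 16·3 + 6·2 + 37·2 + 29·3 + 38·1 + 17·4 + 31·3 = 420
A: 16·1 + 6·1 + 37·4 + 29·2 + 38·2 + 17·3 + 31·1 = 386
D: 16·4 + 6·4 + 37·3 + 29·4 + 38·3 + 17·1 + 31·2 = 508
D has the highest Borda score (508).

D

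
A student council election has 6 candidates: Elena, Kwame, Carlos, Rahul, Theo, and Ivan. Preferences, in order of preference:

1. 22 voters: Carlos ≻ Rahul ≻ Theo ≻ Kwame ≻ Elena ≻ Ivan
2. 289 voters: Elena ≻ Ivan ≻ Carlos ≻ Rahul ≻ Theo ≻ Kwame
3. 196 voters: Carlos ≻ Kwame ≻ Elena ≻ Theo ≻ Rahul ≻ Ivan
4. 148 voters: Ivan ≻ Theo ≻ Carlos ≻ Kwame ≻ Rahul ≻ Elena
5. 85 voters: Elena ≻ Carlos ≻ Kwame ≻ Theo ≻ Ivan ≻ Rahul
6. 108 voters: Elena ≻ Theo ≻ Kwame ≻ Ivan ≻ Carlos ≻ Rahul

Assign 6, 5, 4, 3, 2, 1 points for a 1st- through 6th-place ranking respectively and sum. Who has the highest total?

Elena: 22·2 + 289·6 + 196·4 + 148·1 + 85·6 + 108·6 = 3868
Kwame: 22·3 + 289·1 + 196·5 + 148·3 + 85·4 + 108·4 = 2551
Carlos: 22·6 + 289·4 + 196·6 + 148·4 + 85·5 + 108·2 = 3697
Rahul: 22·5 + 289·3 + 196·2 + 148·2 + 85·1 + 108·1 = 1858
Theo: 22·4 + 289·2 + 196·3 + 148·5 + 85·3 + 108·5 = 2789
Ivan: 22·1 + 289·5 + 196·1 + 148·6 + 85·2 + 108·3 = 3045
Elena has the highest Borda score (3868).

Elena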